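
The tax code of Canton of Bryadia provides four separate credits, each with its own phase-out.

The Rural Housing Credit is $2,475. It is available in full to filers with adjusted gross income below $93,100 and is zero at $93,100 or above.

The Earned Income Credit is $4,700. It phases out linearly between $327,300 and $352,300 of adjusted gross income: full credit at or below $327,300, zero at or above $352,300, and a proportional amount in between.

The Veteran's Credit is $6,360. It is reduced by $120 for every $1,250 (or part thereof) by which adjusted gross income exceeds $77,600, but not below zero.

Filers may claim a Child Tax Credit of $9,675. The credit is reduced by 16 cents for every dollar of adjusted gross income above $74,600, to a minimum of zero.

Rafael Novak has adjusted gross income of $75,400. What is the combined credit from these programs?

$23,082

Rural Housing Credit: $75,400 is below the $93,100 cutoff, so the full $2,475 applies.
Earned Income Credit: $75,400 is at or below the $327,300 threshold, so the full $4,700 applies.
Veteran's Credit: $75,400 is at or below the $77,600 threshold, so the full $6,360 applies.
Child Tax Credit: 16% of the $800 excess over $74,600 is $128; credit = $9,675 − $128 = $9,547.
Total: $2,475 + $4,700 + $6,360 + $9,547 = $23,082.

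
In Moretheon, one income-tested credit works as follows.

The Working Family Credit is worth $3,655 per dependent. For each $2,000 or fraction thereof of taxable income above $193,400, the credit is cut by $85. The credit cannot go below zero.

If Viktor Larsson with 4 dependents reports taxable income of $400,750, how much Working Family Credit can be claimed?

Working Family Credit: base = 4 × $3,655 = $14,620. income exceeds $193,400 by $207,350, which is 104 full-or-partial $2,000 increments; reduction = 104 × $85 = $8,840, leaving $5,780.

$5,780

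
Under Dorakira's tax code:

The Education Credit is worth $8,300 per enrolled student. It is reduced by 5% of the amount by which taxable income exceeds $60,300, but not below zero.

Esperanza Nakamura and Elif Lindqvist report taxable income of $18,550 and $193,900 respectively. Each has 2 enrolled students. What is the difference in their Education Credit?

Esperanza ($18,550): Education Credit: base = 2 × $8,300 = $16,600. $18,550 is at or below the $60,300 threshold, so the full $16,600 applies.
Elif ($193,900): Education Credit: base = 2 × $8,300 = $16,600. 5% of the $133,600 excess over $60,300 is $6,680; credit = $16,600 − $6,680 = $9,920.
Difference: |$16,600 − $9,920| = $6,680.

$6,680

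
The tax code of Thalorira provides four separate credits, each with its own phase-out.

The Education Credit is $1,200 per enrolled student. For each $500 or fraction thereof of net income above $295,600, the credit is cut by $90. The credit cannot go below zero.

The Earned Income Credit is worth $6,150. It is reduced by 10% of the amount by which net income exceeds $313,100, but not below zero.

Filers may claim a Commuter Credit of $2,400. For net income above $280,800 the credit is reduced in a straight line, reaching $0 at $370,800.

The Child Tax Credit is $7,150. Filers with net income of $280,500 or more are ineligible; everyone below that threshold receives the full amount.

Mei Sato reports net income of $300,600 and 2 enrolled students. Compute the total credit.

$9,522

Education Credit: base = 2 × $1,200 = $2,400. income exceeds $295,600 by $5,000, which is 10 full-or-partial $500 increments; reduction = 10 × $90 = $900, leaving $1,500.
Earned Income Credit: $300,600 is at or below the $313,100 threshold, so the full $6,150 applies.
Commuter Credit: $300,600 is $19,800 into a $90,000 phase-out range, leaving 70,200/90,000 of the credit: $2,400 × 70,200/90,000 = $1,872.
Child Tax Credit: $300,600 meets or exceeds the $280,500 cutoff, so the credit is $0.
Total: $1,500 + $6,150 + $1,872 + $0 = $9,522.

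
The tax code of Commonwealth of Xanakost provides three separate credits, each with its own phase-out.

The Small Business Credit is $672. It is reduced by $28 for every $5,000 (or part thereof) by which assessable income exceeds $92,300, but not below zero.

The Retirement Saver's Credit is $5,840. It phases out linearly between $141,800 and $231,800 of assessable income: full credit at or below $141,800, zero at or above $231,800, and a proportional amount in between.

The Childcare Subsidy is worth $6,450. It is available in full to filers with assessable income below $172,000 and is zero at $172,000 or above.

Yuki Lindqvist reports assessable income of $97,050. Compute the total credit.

$12,934

Small Business Credit: income exceeds $92,300 by $4,750, which is 1 full-or-partial $5,000 increment; reduction = 1 × $28 = $28, leaving $644.
Retirement Saver's Credit: $97,050 is at or below the $141,800 threshold, so the full $5,840 applies.
Childcare Subsidy: $97,050 is below the $172,000 cutoff, so the full $6,450 applies.
Total: $644 + $5,840 + $6,450 = $12,934.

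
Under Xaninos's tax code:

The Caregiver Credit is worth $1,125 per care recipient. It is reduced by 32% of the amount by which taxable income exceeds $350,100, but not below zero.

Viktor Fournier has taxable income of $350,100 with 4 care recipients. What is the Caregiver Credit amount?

Caregiver Credit: base = 4 × $1,125 = $4,500. $350,100 is at or below the $350,100 threshold, so the full $4,500 applies.

$4,500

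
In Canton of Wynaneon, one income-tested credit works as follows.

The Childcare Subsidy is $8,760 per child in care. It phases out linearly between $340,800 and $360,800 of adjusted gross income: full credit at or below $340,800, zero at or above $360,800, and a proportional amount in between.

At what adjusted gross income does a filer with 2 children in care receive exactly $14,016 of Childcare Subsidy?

$344,800

Full credit = 2 × $8,760 = $17,520.
$14,016 is 14,016/17,520 of the full $17,520, so 3,504/17,520 of the $20,000 range has been used: income = $340,800 + $20,000 × 3,504/17,520 = $344,800.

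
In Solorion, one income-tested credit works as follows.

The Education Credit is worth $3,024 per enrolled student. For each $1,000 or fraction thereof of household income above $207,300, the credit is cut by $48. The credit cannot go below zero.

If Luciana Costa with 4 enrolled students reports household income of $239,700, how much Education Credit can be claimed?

$10,512

Education Credit: base = 4 × $3,024 = $12,096. income exceeds $207,300 by $32,400, which is 33 full-or-partial $1,000 increments; reduction = 33 × $48 = $1,584, leaving $10,512.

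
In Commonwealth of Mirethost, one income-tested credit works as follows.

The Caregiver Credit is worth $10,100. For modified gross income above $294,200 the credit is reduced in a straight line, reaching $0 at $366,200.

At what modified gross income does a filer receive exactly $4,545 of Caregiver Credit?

$333,800

$4,545 is 4,545/10,100 of the full $10,100, so 5,555/10,100 of the $72,000 range has been used: income = $294,200 + $72,000 × 5,555/10,100 = $333,800.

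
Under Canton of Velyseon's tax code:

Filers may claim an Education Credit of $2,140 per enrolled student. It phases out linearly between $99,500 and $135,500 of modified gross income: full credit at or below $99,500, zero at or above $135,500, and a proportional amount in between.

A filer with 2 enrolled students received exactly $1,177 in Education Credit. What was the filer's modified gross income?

Full credit = 2 × $2,140 = $4,280.
$1,177 is 1,177/4,280 of the full $4,280, so 3,103/4,280 of the $36,000 range has been used: income = $99,500 + $36,000 × 3,103/4,280 = $125,600.

$125,600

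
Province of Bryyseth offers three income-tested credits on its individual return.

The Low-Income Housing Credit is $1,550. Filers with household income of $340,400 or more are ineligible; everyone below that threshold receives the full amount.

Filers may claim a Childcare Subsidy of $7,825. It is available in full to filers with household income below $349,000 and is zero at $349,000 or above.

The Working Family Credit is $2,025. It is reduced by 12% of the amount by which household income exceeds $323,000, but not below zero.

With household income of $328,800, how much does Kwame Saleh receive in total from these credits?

$10,704

Low-Income Housing Credit: $328,800 is below the $340,400 cutoff, so the full $1,550 applies.
Childcare Subsidy: $328,800 is below the $349,000 cutoff, so the full $7,825 applies.
Working Family Credit: 12% of the $5,800 excess over $323,000 is $696; credit = $2,025 − $696 = $1,329.
Total: $1,550 + $7,825 + $1,329 = $10,704.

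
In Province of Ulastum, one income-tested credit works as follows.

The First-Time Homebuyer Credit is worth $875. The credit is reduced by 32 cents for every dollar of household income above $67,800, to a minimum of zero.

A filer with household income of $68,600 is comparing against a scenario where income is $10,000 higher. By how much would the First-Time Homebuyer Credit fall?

At $68,600 — 32% of the $800 excess over $67,800 is $256; credit = $875 − $256 = $619.
At $78,600 — 32% of the $10,800 excess over $67,800 is $3,456 ≥ base, so the credit is $0.
Lost: $619 − $0 = $619.

$619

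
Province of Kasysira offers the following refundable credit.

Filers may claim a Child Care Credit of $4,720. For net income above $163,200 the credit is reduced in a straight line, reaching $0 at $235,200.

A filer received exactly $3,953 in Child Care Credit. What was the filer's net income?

$3,953 is 3,953/4,720 of the full $4,720, so 767/4,720 of the $72,000 range has been used: income = $163,200 + $72,000 × 767/4,720 = $174,900.

$174,900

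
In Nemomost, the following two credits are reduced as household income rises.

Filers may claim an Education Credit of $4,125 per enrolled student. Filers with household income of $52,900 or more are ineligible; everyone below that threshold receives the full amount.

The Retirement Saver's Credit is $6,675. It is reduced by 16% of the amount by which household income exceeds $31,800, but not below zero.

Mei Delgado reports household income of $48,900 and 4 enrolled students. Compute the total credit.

$20,439

Education Credit: base = 4 × $4,125 = $16,500. $48,900 is below the $52,900 cutoff, so the full $16,500 applies.
Retirement Saver's Credit: 16% of the $17,100 excess over $31,800 is $2,736; credit = $6,675 − $2,736 = $3,939.
Total: $16,500 + $3,939 = $20,439.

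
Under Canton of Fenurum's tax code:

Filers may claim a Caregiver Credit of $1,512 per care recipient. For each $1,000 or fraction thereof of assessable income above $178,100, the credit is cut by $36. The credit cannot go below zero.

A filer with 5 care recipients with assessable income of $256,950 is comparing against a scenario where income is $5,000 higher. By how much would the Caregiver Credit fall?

$180

At $256,950 — base = 5 × $1,512 = $7,560. income exceeds $178,100 by $78,850, which is 79 full-or-partial $1,000 increments; reduction = 79 × $36 = $2,844, leaving $4,716.
At $261,950 — base = 5 × $1,512 = $7,560. income exceeds $178,100 by $83,850, which is 84 full-or-partial $1,000 increments; reduction = 84 × $36 = $3,024, leaving $4,536.
Lost: $4,716 − $4,536 = $180.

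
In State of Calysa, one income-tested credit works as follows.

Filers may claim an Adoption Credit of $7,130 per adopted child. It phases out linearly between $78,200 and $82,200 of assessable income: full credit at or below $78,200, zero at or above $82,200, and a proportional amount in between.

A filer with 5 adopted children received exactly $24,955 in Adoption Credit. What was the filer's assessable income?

$79,400

Full credit = 5 × $7,130 = $35,650.
$24,955 is 24,955/35,650 of the full $35,650, so 10,695/35,650 of the $4,000 range has been used: income = $78,200 + $4,000 × 10,695/35,650 = $79,400.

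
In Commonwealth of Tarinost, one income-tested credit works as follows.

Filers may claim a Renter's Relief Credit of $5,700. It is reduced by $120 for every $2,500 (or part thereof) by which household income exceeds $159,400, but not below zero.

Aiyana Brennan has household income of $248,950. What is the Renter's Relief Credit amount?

$1,380

Renter's Relief Credit: income exceeds $159,400 by $89,550, which is 36 full-or-partial $2,500 increments; reduction = 36 × $120 = $4,320, leaving $1,380.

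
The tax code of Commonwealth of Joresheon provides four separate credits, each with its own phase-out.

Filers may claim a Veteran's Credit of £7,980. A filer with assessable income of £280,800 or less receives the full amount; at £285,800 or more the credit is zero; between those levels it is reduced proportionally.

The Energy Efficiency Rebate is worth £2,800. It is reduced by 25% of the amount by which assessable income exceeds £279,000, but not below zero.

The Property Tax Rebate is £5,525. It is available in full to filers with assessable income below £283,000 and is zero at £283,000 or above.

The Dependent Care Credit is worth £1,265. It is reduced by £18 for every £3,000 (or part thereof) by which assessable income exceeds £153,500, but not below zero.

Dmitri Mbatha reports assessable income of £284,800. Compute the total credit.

£3,419

Veteran's Credit: £284,800 is £4,000 into a £5,000 phase-out range, leaving 1,000/5,000 of the credit: £7,980 × 1,000/5,000 = £1,596.
Energy Efficiency Rebate: 25% of the £5,800 excess over £279,000 is £1,450; credit = £2,800 − £1,450 = £1,350.
Property Tax Rebate: £284,800 meets or exceeds the £283,000 cutoff, so the credit is £0.
Dependent Care Credit: income exceeds £153,500 by £131,300, which is 44 full-or-partial £3,000 increments; reduction = 44 × £18 = £792, leaving £473.
Total: £1,596 + £1,350 + £0 + £473 = £3,419.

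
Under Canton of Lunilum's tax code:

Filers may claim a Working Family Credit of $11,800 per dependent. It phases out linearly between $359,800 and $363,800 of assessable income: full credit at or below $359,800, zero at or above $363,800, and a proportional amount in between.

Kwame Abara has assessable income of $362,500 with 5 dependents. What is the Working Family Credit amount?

$19,175

Working Family Credit: base = 5 × $11,800 = $59,000. $362,500 is $2,700 into a $4,000 phase-out range, leaving 1,300/4,000 of the credit: $59,000 × 1,300/4,000 = $19,175.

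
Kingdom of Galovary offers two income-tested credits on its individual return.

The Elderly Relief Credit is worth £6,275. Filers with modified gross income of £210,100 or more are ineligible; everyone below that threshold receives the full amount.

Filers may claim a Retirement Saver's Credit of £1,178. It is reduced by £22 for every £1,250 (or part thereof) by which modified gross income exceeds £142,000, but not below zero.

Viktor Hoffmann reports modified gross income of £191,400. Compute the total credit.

£6,573

Elderly Relief Credit: £191,400 is below the £210,100 cutoff, so the full £6,275 applies.
Retirement Saver's Credit: income exceeds £142,000 by £49,400, which is 40 full-or-partial £1,250 increments; reduction = 40 × £22 = £880, leaving £298.
Total: £6,275 + £298 = £6,573.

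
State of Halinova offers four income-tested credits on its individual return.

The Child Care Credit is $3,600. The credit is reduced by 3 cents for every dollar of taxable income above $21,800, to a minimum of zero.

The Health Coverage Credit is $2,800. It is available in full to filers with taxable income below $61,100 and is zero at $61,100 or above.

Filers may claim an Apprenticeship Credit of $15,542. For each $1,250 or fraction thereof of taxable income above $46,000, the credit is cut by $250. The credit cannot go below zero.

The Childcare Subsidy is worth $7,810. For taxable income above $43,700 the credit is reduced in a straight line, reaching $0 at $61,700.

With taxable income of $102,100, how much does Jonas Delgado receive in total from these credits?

$5,483

Child Care Credit: 3% of the $80,300 excess over $21,800 is $2,409; credit = $3,600 − $2,409 = $1,191.
Health Coverage Credit: $102,100 meets or exceeds the $61,100 cutoff, so the credit is $0.
Apprenticeship Credit: income exceeds $46,000 by $56,100, which is 45 full-or-partial $1,250 increments; reduction = 45 × $250 = $11,250, leaving $4,292.
Childcare Subsidy: $102,100 is at or above $61,700, so the credit is $0.
Total: $1,191 + $0 + $4,292 + $0 = $5,483.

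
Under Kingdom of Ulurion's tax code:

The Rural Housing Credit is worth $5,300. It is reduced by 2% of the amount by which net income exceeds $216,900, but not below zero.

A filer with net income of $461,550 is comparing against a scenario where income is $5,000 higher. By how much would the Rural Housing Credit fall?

At $461,550 — 2% of the $244,650 excess over $216,900 is $4,893; credit = $5,300 − $4,893 = $407.
At $466,550 — 2% of the $249,650 excess over $216,900 is $4,993; credit = $5,300 − $4,993 = $307.
Lost: $407 − $307 = $100.

$100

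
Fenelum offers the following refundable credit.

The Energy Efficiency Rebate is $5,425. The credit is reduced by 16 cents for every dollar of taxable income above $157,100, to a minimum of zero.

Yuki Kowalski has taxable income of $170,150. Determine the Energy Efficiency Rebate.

$3,337

Energy Efficiency Rebate: 16% of the $13,050 excess over $157,100 is $2,088; credit = $5,425 − $2,088 = $3,337.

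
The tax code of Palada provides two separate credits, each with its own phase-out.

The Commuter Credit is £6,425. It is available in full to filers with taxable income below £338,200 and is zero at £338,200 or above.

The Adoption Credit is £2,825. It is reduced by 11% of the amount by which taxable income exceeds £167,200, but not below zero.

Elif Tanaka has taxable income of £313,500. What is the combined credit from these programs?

£6,425

Commuter Credit: £313,500 is below the £338,200 cutoff, so the full £6,425 applies.
Adoption Credit: 11% of the £146,300 excess over £167,200 is £16,093 ≥ base, so the credit is £0.
Total: £6,425 + £0 = £6,425.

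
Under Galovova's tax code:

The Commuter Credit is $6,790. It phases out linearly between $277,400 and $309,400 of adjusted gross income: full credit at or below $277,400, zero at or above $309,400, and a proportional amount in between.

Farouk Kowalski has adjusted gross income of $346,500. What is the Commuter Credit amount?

$0

Commuter Credit: $346,500 is at or above $309,400, so the credit is $0.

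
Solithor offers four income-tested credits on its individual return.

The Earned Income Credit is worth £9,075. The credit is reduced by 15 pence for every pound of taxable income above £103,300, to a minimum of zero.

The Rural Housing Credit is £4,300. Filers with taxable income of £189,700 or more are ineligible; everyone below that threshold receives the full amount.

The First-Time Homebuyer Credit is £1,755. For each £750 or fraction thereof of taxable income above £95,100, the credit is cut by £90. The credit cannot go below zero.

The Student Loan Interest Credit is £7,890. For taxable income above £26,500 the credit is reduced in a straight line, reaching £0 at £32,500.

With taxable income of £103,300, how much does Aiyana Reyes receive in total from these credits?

Earned Income Credit: £103,300 is at or below the £103,300 threshold, so the full £9,075 applies.
Rural Housing Credit: £103,300 is below the £189,700 cutoff, so the full £4,300 applies.
First-Time Homebuyer Credit: income exceeds £95,100 by £8,200, which is 11 full-or-partial £750 increments; reduction = 11 × £90 = £990, leaving £765.
Student Loan Interest Credit: £103,300 is at or above £32,500, so the credit is £0.
Total: £9,075 + £4,300 + £765 + £0 = £14,140.

£14,140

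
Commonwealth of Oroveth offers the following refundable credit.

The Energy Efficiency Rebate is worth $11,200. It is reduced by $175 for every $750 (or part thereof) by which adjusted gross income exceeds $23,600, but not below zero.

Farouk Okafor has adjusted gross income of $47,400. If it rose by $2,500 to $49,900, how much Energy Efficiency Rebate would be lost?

At $47,400 — income exceeds $23,600 by $23,800, which is 32 full-or-partial $750 increments; reduction = 32 × $175 = $5,600, leaving $5,600.
At $49,900 — income exceeds $23,600 by $26,300, which is 36 full-or-partial $750 increments; reduction = 36 × $175 = $6,300, leaving $4,900.
Lost: $5,600 − $4,900 = $700.

$700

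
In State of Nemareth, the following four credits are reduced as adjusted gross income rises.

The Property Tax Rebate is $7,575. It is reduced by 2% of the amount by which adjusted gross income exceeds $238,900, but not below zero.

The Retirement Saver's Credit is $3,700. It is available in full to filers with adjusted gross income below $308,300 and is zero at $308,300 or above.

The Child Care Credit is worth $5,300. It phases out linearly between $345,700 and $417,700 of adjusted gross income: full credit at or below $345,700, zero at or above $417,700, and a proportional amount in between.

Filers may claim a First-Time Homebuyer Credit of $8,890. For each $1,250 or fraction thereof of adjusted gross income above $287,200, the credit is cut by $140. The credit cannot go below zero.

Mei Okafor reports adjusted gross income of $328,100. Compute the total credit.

$15,361

Property Tax Rebate: 2% of the $89,200 excess over $238,900 is $1,784; credit = $7,575 − $1,784 = $5,791.
Retirement Saver's Credit: $328,100 meets or exceeds the $308,300 cutoff, so the credit is $0.
Child Care Credit: $328,100 is at or below the $345,700 threshold, so the full $5,300 applies.
First-Time Homebuyer Credit: income exceeds $287,200 by $40,900, which is 33 full-or-partial $1,250 increments; reduction = 33 × $140 = $4,620, leaving $4,270.
Total: $5,791 + $0 + $5,300 + $4,270 = $15,361.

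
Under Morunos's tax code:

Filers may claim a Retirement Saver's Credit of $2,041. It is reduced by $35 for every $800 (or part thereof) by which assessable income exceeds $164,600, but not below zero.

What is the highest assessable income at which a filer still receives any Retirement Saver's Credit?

$211,000

After 58 increments the reduction is 58 × $35 = $2,030, leaving $11; one more increment wipes it out. Increment 58 ends at excess 58 × $800 = $46,400, so the highest qualifying income is $164,600 + $46,400 = $211,000.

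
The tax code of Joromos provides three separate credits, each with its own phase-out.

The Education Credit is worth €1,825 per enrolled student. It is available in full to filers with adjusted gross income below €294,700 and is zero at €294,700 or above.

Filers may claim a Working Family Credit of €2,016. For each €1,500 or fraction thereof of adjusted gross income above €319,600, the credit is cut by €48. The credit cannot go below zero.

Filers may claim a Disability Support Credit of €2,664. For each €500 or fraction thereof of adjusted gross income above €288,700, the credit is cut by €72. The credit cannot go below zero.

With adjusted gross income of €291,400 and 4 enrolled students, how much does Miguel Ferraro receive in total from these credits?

Education Credit: base = 4 × €1,825 = €7,300. €291,400 is below the €294,700 cutoff, so the full €7,300 applies.
Working Family Credit: €291,400 is at or below the €319,600 threshold, so the full €2,016 applies.
Disability Support Credit: income exceeds €288,700 by €2,700, which is 6 full-or-partial €500 increments; reduction = 6 × €72 = €432, leaving €2,232.
Total: €7,300 + €2,016 + €2,232 = €11,548.

€11,548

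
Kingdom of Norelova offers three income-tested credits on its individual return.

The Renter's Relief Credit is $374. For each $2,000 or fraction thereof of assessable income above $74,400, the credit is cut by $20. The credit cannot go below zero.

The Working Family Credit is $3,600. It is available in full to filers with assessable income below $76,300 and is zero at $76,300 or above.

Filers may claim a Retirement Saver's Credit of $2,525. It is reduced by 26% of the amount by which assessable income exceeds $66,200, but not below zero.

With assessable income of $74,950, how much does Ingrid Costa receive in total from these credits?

$4,204

Renter's Relief Credit: income exceeds $74,400 by $550, which is 1 full-or-partial $2,000 increment; reduction = 1 × $20 = $20, leaving $354.
Working Family Credit: $74,950 is below the $76,300 cutoff, so the full $3,600 applies.
Retirement Saver's Credit: 26% of the $8,750 excess over $66,200 is $2,275; credit = $2,525 − $2,275 = $250.
Total: $354 + $3,600 + $250 = $4,204.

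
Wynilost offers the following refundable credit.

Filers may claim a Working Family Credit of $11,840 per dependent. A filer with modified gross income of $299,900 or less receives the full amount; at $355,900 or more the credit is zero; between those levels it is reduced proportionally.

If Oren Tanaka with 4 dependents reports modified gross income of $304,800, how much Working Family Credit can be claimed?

$43,216

Working Family Credit: base = 4 × $11,840 = $47,360. $304,800 is $4,900 into a $56,000 phase-out range, leaving 51,100/56,000 of the credit: $47,360 × 51,100/56,000 = $43,216.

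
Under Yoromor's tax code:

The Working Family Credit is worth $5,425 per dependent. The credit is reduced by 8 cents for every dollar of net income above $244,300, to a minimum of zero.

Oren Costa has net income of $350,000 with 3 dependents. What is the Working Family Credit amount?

Working Family Credit: base = 3 × $5,425 = $16,275. 8% of the $105,700 excess over $244,300 is $8,456; credit = $16,275 − $8,456 = $7,819.

$7,819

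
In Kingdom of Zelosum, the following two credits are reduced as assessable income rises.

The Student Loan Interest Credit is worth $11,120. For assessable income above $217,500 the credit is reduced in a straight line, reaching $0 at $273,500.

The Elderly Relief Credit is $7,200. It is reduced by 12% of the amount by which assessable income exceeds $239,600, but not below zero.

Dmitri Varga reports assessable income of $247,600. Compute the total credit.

Student Loan Interest Credit: $247,600 is $30,100 into a $56,000 phase-out range, leaving 25,900/56,000 of the credit: $11,120 × 25,900/56,000 = $5,143.
Elderly Relief Credit: 12% of the $8,000 excess over $239,600 is $960; credit = $7,200 − $960 = $6,240.
Total: $5,143 + $6,240 = $11,383.

$11,383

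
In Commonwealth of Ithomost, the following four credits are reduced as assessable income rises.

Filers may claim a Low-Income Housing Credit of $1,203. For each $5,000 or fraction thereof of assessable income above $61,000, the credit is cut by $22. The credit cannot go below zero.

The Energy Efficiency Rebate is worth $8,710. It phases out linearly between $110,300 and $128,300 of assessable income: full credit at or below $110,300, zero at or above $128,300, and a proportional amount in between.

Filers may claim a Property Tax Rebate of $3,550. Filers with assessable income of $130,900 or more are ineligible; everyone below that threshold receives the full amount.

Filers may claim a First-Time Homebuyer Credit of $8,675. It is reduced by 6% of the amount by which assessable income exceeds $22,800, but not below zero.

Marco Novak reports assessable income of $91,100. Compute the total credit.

$17,886

Low-Income Housing Credit: income exceeds $61,000 by $30,100, which is 7 full-or-partial $5,000 increments; reduction = 7 × $22 = $154, leaving $1,049.
Energy Efficiency Rebate: $91,100 is at or below the $110,300 threshold, so the full $8,710 applies.
Property Tax Rebate: $91,100 is below the $130,900 cutoff, so the full $3,550 applies.
First-Time Homebuyer Credit: 6% of the $68,300 excess over $22,800 is $4,098; credit = $8,675 − $4,098 = $4,577.
Total: $1,049 + $8,710 + $3,550 + $4,577 = $17,886.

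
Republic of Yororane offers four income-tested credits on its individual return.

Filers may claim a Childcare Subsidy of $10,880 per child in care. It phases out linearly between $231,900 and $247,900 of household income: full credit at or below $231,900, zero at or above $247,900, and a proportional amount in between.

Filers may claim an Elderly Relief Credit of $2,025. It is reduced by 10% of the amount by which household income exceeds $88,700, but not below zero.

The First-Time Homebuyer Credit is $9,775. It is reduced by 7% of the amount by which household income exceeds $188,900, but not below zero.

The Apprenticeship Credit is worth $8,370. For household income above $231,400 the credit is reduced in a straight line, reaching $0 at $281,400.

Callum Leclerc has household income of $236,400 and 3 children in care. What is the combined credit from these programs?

$37,443

Childcare Subsidy: base = 3 × $10,880 = $32,640. $236,400 is $4,500 into a $16,000 phase-out range, leaving 11,500/16,000 of the credit: $32,640 × 11,500/16,000 = $23,460.
Elderly Relief Credit: 10% of the $147,700 excess over $88,700 is $14,770 ≥ base, so the credit is $0.
First-Time Homebuyer Credit: 7% of the $47,500 excess over $188,900 is $3,325; credit = $9,775 − $3,325 = $6,450.
Apprenticeship Credit: $236,400 is $5,000 into a $50,000 phase-out range, leaving 45,000/50,000 of the credit: $8,370 × 45,000/50,000 = $7,533.
Total: $23,460 + $0 + $6,450 + $7,533 = $37,443.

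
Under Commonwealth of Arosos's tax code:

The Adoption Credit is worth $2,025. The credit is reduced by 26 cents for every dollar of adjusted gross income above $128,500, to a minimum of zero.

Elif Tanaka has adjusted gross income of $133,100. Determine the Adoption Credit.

Adoption Credit: 26% of the $4,600 excess over $128,500 is $1,196; credit = $2,025 − $1,196 = $829.

$829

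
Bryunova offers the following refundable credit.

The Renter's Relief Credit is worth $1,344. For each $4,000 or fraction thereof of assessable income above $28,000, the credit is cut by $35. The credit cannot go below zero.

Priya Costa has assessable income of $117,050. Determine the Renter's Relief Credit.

$539

Renter's Relief Credit: income exceeds $28,000 by $89,050, which is 23 full-or-partial $4,000 increments; reduction = 23 × $35 = $805, leaving $539.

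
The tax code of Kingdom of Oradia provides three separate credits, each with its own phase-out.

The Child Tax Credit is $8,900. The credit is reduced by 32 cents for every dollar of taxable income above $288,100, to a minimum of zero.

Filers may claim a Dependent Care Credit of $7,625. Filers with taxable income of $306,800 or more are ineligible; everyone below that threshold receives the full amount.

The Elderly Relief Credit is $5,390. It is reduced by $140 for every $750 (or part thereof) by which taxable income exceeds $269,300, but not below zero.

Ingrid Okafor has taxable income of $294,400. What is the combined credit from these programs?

Child Tax Credit: 32% of the $6,300 excess over $288,100 is $2,016; credit = $8,900 − $2,016 = $6,884.
Dependent Care Credit: $294,400 is below the $306,800 cutoff, so the full $7,625 applies.
Elderly Relief Credit: income exceeds $269,300 by $25,100, which is 34 full-or-partial $750 increments; reduction = 34 × $140 = $4,760, leaving $630.
Total: $6,884 + $7,625 + $630 = $15,139.

$15,139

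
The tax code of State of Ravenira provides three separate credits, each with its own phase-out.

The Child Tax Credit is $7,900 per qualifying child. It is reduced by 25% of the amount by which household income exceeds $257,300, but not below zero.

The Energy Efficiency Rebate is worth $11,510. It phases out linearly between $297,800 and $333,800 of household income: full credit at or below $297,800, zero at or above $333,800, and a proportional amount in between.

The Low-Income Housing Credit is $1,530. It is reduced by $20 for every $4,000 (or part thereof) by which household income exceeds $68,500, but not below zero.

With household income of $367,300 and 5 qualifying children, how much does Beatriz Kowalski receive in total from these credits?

Child Tax Credit: base = 5 × $7,900 = $39,500. 25% of the $110,000 excess over $257,300 is $27,500; credit = $39,500 − $27,500 = $12,000.
Energy Efficiency Rebate: $367,300 is at or above $333,800, so the credit is $0.
Low-Income Housing Credit: income exceeds $68,500 by $298,800, which is 75 full-or-partial $4,000 increments; reduction = 75 × $20 = $1,500, leaving $30.
Total: $12,000 + $0 + $30 = $12,030.

$12,030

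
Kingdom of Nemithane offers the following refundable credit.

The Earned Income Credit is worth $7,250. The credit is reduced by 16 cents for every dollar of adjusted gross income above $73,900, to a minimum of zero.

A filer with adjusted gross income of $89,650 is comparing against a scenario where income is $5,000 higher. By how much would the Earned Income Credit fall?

$800

At $89,650 — 16% of the $15,750 excess over $73,900 is $2,520; credit = $7,250 − $2,520 = $4,730.
At $94,650 — 16% of the $20,750 excess over $73,900 is $3,320; credit = $7,250 − $3,320 = $3,930.
Lost: $4,730 − $3,930 = $800.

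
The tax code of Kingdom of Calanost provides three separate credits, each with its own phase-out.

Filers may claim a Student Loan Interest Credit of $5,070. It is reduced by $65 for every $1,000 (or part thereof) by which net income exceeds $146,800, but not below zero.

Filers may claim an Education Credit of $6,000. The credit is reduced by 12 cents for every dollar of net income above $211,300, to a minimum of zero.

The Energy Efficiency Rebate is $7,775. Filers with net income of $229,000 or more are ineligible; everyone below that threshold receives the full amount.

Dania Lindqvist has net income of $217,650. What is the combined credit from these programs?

Student Loan Interest Credit: income exceeds $146,800 by $70,850, which is 71 full-or-partial $1,000 increments; reduction = 71 × $65 = $4,615, leaving $455.
Education Credit: 12% of the $6,350 excess over $211,300 is $762; credit = $6,000 − $762 = $5,238.
Energy Efficiency Rebate: $217,650 is below the $229,000 cutoff, so the full $7,775 applies.
Total: $455 + $5,238 + $7,775 = $13,468.

$13,468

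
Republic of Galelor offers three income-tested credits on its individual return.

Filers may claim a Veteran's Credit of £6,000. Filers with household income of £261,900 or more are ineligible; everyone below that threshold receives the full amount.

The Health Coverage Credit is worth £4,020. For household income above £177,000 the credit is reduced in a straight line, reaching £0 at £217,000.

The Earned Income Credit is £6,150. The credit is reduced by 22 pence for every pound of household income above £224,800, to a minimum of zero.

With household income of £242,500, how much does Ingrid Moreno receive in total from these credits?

£8,256

Veteran's Credit: £242,500 is below the £261,900 cutoff, so the full £6,000 applies.
Health Coverage Credit: £242,500 is at or above £217,000, so the credit is £0.
Earned Income Credit: 22% of the £17,700 excess over £224,800 is £3,894; credit = £6,150 − £3,894 = £2,256.
Total: £6,000 + £0 + £2,256 = £8,256.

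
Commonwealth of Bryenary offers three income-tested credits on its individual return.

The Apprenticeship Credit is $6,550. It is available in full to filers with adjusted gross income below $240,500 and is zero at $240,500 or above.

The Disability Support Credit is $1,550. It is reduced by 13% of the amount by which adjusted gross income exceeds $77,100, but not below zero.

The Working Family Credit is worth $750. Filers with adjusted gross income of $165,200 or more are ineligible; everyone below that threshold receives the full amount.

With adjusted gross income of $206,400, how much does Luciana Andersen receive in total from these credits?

Apprenticeship Credit: $206,400 is below the $240,500 cutoff, so the full $6,550 applies.
Disability Support Credit: 13% of the $129,300 excess over $77,100 is $16,809 ≥ base, so the credit is $0.
Working Family Credit: $206,400 meets or exceeds the $165,200 cutoff, so the credit is $0.
Total: $6,550 + $0 + $0 = $6,550.

$6,550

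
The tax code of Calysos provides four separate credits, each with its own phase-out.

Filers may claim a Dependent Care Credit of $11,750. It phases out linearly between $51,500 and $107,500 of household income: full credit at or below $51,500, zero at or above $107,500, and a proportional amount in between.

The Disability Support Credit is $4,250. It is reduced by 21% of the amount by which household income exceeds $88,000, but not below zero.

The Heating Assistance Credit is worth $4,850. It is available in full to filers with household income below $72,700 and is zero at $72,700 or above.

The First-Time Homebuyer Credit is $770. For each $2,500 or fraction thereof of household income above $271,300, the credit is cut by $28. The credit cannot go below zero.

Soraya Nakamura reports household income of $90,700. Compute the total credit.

$7,978

Dependent Care Credit: $90,700 is $39,200 into a $56,000 phase-out range, leaving 16,800/56,000 of the credit: $11,750 × 16,800/56,000 = $3,525.
Disability Support Credit: 21% of the $2,700 excess over $88,000 is $567; credit = $4,250 − $567 = $3,683.
Heating Assistance Credit: $90,700 meets or exceeds the $72,700 cutoff, so the credit is $0.
First-Time Homebuyer Credit: $90,700 is at or below the $271,300 threshold, so the full $770 applies.
Total: $3,525 + $3,683 + $0 + $770 = $7,978.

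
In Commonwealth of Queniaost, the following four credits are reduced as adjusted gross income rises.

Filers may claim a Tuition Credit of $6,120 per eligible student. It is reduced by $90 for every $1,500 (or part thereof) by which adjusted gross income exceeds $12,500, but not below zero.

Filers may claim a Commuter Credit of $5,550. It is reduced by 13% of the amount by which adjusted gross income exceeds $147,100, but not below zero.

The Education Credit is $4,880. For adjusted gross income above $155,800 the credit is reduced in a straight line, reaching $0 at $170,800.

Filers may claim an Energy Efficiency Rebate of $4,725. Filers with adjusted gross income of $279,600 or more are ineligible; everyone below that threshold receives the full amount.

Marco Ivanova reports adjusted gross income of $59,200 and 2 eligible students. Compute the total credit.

Tuition Credit: base = 2 × $6,120 = $12,240. income exceeds $12,500 by $46,700, which is 32 full-or-partial $1,500 increments; reduction = 32 × $90 = $2,880, leaving $9,360.
Commuter Credit: $59,200 is at or below the $147,100 threshold, so the full $5,550 applies.
Education Credit: $59,200 is at or below the $155,800 threshold, so the full $4,880 applies.
Energy Efficiency Rebate: $59,200 is below the $279,600 cutoff, so the full $4,725 applies.
Total: $9,360 + $5,550 + $4,880 + $4,725 = $24,515.

$24,515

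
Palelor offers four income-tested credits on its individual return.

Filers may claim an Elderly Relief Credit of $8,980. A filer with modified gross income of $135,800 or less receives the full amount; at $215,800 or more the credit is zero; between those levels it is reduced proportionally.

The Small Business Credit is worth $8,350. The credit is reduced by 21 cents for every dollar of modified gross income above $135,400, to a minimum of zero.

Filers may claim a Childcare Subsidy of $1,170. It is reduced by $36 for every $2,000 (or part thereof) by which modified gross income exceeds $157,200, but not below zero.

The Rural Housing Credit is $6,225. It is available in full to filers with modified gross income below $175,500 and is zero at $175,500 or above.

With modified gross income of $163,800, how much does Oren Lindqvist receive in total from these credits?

Elderly Relief Credit: $163,800 is $28,000 into a $80,000 phase-out range, leaving 52,000/80,000 of the credit: $8,980 × 52,000/80,000 = $5,837.
Small Business Credit: 21% of the $28,400 excess over $135,400 is $5,964; credit = $8,350 − $5,964 = $2,386.
Childcare Subsidy: income exceeds $157,200 by $6,600, which is 4 full-or-partial $2,000 increments; reduction = 4 × $36 = $144, leaving $1,026.
Rural Housing Credit: $163,800 is below the $175,500 cutoff, so the full $6,225 applies.
Total: $5,837 + $2,386 + $1,026 + $6,225 = $15,474.

$15,474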